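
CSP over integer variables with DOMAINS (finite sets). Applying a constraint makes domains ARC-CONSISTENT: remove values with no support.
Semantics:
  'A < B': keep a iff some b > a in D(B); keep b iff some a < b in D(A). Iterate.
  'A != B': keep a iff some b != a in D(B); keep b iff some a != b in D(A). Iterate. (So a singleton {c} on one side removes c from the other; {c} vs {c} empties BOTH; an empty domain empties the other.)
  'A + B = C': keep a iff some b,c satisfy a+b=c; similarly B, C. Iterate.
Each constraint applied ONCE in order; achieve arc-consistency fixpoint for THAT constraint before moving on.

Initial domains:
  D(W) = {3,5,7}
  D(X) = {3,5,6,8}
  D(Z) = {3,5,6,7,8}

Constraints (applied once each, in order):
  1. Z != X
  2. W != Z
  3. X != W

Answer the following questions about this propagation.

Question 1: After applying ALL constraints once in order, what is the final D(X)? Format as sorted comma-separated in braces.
Answer: {3,5,6,8}

Derivation:
Constraint 1 (Z != X) on D(Z)={3,5,6,7,8} D(X)={3,5,6,8}: no change
Constraint 2 (W != Z) on D(W)={3,5,7} D(Z)={3,5,6,7,8}: no change
Constraint 3 (X != W) on D(X)={3,5,6,8} D(W)={3,5,7}: no change
So after all 3 constraints: D(X) = {3,5,6,8}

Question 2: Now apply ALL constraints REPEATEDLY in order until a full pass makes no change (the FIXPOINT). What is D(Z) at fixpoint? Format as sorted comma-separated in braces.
pass 0 (initial): D(Z)={3,5,6,7,8}
pass 1: no change
Fixpoint after 1 passes: D(Z) = {3,5,6,7,8}

Answer: {3,5,6,7,8}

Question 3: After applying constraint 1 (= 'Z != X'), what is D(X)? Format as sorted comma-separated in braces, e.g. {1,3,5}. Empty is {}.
Answer: {3,5,6,8}

Derivation:
Constraint 1 (Z != X) on D(Z)={3,5,6,7,8} D(X)={3,5,6,8}: no change
So after constraint 1: D(X) = {3,5,6,8}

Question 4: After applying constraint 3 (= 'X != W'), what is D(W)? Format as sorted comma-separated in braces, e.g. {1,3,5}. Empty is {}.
Constraint 1 (Z != X) on D(Z)={3,5,6,7,8} D(X)={3,5,6,8}: no change
Constraint 2 (W != Z) on D(W)={3,5,7} D(Z)={3,5,6,7,8}: no change
Constraint 3 (X != W) on D(X)={3,5,6,8} D(W)={3,5,7}: no change
So after constraint 3: D(W) = {3,5,7}

Answer: {3,5,7}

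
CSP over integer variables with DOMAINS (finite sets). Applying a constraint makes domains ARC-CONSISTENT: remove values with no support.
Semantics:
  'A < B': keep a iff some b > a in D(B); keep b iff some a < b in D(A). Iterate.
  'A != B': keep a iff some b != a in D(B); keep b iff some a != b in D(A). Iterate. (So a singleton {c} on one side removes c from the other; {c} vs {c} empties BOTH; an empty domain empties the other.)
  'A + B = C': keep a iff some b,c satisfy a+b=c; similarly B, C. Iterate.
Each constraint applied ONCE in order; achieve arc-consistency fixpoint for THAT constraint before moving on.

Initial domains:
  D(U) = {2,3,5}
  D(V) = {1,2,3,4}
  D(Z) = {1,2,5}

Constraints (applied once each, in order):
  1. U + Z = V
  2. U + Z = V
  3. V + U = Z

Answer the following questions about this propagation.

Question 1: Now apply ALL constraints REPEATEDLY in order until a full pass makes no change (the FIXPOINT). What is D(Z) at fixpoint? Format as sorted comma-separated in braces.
pass 0 (initial): D(Z)={1,2,5}
pass 1: U {2,3,5}->{}; V {1,2,3,4}->{}; Z {1,2,5}->{}
pass 2: no change
Fixpoint after 2 passes: D(Z) = {}

Answer: {}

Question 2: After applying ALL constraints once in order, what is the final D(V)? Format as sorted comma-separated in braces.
Answer: {}

Derivation:
Constraint 1 (U + Z = V) on D(U)={2,3,5} D(Z)={1,2,5} D(V)={1,2,3,4}: U {2,3,5}->{2,3}; Z {1,2,5}->{1,2}; V {1,2,3,4}->{3,4}
Constraint 2 (U + Z = V) on D(U)={2,3} D(Z)={1,2} D(V)={3,4}: no change
Constraint 3 (V + U = Z) on D(V)={3,4} D(U)={2,3} D(Z)={1,2}: V {3,4}->{}; U {2,3}->{}; Z {1,2}->{}
So after all 3 constraints: D(V) = {}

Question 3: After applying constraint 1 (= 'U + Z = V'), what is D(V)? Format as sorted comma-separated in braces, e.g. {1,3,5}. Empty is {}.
Constraint 1 (U + Z = V) on D(U)={2,3,5} D(Z)={1,2,5} D(V)={1,2,3,4}: U {2,3,5}->{2,3}; Z {1,2,5}->{1,2}; V {1,2,3,4}->{3,4}
So after constraint 1: D(V) = {3,4}

Answer: {3,4}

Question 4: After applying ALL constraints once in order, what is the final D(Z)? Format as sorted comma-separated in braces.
Answer: {}

Derivation:
Constraint 1 (U + Z = V) on D(U)={2,3,5} D(Z)={1,2,5} D(V)={1,2,3,4}: U {2,3,5}->{2,3}; Z {1,2,5}->{1,2}; V {1,2,3,4}->{3,4}
Constraint 2 (U + Z = V) on D(U)={2,3} D(Z)={1,2} D(V)={3,4}: no change
Constraint 3 (V + U = Z) on D(V)={3,4} D(U)={2,3} D(Z)={1,2}: V {3,4}->{}; U {2,3}->{}; Z {1,2}->{}
So after all 3 constraints: D(Z) = {}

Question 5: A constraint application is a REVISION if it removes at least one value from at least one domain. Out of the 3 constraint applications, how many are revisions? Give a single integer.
Constraint 1 (U + Z = V) on D(U)={2,3,5} D(Z)={1,2,5} D(V)={1,2,3,4}: U {2,3,5}->{2,3}; Z {1,2,5}->{1,2}; V {1,2,3,4}->{3,4} => REVISION
Constraint 2 (U + Z = V) on D(U)={2,3} D(Z)={1,2} D(V)={3,4}: no change => not a revision
Constraint 3 (V + U = Z) on D(V)={3,4} D(U)={2,3} D(Z)={1,2}: V {3,4}->{}; U {2,3}->{}; Z {1,2}->{} => REVISION
Total revisions = 2

Answer: 2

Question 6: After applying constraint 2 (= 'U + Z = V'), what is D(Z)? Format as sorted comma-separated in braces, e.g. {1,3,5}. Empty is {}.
Constraint 1 (U + Z = V) on D(U)={2,3,5} D(Z)={1,2,5} D(V)={1,2,3,4}: U {2,3,5}->{2,3}; Z {1,2,5}->{1,2}; V {1,2,3,4}->{3,4}
Constraint 2 (U + Z = V) on D(U)={2,3} D(Z)={1,2} D(V)={3,4}: no change
So after constraint 2: D(Z) = {1,2}

Answer: {1,2}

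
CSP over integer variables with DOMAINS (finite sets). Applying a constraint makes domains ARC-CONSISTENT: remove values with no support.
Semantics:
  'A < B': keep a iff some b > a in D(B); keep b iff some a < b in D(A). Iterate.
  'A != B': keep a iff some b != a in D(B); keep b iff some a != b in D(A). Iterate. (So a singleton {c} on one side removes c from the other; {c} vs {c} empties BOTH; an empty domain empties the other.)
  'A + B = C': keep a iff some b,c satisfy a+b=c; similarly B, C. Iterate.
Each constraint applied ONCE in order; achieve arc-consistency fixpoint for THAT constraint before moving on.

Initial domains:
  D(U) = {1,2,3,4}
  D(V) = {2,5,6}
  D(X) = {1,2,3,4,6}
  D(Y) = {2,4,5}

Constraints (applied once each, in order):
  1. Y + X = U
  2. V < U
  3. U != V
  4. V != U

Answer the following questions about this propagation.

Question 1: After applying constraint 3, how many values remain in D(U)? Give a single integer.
Constraint 1 (Y + X = U) on D(Y)={2,4,5} D(X)={1,2,3,4,6} D(U)={1,2,3,4}: Y {2,4,5}->{2}; X {1,2,3,4,6}->{1,2}; U {1,2,3,4}->{3,4}
Constraint 2 (V < U) on D(V)={2,5,6} D(U)={3,4}: V {2,5,6}->{2}
Constraint 3 (U != V) on D(U)={3,4} D(V)={2}: no change
So after constraint 3: D(U)={3,4}, size = 2

Answer: 2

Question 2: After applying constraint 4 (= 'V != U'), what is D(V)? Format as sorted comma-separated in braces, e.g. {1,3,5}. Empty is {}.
Constraint 1 (Y + X = U) on D(Y)={2,4,5} D(X)={1,2,3,4,6} D(U)={1,2,3,4}: Y {2,4,5}->{2}; X {1,2,3,4,6}->{1,2}; U {1,2,3,4}->{3,4}
Constraint 2 (V < U) on D(V)={2,5,6} D(U)={3,4}: V {2,5,6}->{2}
Constraint 3 (U != V) on D(U)={3,4} D(V)={2}: no change
Constraint 4 (V != U) on D(V)={2} D(U)={3,4}: no change
So after constraint 4: D(V) = {2}

Answer: {2}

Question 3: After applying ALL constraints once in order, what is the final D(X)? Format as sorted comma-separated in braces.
Constraint 1 (Y + X = U) on D(Y)={2,4,5} D(X)={1,2,3,4,6} D(U)={1,2,3,4}: Y {2,4,5}->{2}; X {1,2,3,4,6}->{1,2}; U {1,2,3,4}->{3,4}
Constraint 2 (V < U) on D(V)={2,5,6} D(U)={3,4}: V {2,5,6}->{2}
Constraint 3 (U != V) on D(U)={3,4} D(V)={2}: no change
Constraint 4 (V != U) on D(V)={2} D(U)={3,4}: no change
So after all 4 constraints: D(X) = {1,2}

Answer: {1,2}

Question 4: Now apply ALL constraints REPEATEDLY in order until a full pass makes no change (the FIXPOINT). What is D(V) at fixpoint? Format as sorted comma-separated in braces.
pass 0 (initial): D(V)={2,5,6}
pass 1: U {1,2,3,4}->{3,4}; V {2,5,6}->{2}; X {1,2,3,4,6}->{1,2}; Y {2,4,5}->{2}
pass 2: no change
Fixpoint after 2 passes: D(V) = {2}

Answer: {2}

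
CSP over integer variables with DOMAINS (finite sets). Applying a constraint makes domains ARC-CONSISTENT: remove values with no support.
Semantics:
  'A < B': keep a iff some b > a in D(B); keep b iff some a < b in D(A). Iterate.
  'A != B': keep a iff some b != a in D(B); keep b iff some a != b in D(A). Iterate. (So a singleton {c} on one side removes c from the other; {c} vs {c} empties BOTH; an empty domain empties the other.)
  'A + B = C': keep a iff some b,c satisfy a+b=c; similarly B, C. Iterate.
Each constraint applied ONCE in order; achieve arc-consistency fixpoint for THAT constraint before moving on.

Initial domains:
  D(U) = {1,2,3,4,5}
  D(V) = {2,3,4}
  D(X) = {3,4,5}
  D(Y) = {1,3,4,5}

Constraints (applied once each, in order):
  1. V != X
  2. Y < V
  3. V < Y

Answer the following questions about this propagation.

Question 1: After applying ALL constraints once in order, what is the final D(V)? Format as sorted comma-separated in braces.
Constraint 1 (V != X) on D(V)={2,3,4} D(X)={3,4,5}: no change
Constraint 2 (Y < V) on D(Y)={1,3,4,5} D(V)={2,3,4}: Y {1,3,4,5}->{1,3}
Constraint 3 (V < Y) on D(V)={2,3,4} D(Y)={1,3}: V {2,3,4}->{2}; Y {1,3}->{3}
So after all 3 constraints: D(V) = {2}

Answer: {2}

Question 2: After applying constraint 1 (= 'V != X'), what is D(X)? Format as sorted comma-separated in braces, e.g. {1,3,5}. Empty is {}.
Answer: {3,4,5}

Derivation:
Constraint 1 (V != X) on D(V)={2,3,4} D(X)={3,4,5}: no change
So after constraint 1: D(X) = {3,4,5}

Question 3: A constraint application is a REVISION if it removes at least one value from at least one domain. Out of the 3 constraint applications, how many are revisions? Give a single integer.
Constraint 1 (V != X) on D(V)={2,3,4} D(X)={3,4,5}: no change => not a revision
Constraint 2 (Y < V) on D(Y)={1,3,4,5} D(V)={2,3,4}: Y {1,3,4,5}->{1,3} => REVISION
Constraint 3 (V < Y) on D(V)={2,3,4} D(Y)={1,3}: V {2,3,4}->{2}; Y {1,3}->{3} => REVISION
Total revisions = 2

Answer: 2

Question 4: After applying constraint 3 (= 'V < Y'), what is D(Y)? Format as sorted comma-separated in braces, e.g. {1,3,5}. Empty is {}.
Answer: {3}

Derivation:
Constraint 1 (V != X) on D(V)={2,3,4} D(X)={3,4,5}: no change
Constraint 2 (Y < V) on D(Y)={1,3,4,5} D(V)={2,3,4}: Y {1,3,4,5}->{1,3}
Constraint 3 (V < Y) on D(V)={2,3,4} D(Y)={1,3}: V {2,3,4}->{2}; Y {1,3}->{3}
So after constraint 3: D(Y) = {3}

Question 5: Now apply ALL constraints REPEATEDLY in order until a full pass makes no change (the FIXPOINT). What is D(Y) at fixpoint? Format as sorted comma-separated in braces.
Answer: {}

Derivation:
pass 0 (initial): D(Y)={1,3,4,5}
pass 1: V {2,3,4}->{2}; Y {1,3,4,5}->{3}
pass 2: V {2}->{}; Y {3}->{}
pass 3: X {3,4,5}->{}
pass 4: no change
Fixpoint after 4 passes: D(Y) = {}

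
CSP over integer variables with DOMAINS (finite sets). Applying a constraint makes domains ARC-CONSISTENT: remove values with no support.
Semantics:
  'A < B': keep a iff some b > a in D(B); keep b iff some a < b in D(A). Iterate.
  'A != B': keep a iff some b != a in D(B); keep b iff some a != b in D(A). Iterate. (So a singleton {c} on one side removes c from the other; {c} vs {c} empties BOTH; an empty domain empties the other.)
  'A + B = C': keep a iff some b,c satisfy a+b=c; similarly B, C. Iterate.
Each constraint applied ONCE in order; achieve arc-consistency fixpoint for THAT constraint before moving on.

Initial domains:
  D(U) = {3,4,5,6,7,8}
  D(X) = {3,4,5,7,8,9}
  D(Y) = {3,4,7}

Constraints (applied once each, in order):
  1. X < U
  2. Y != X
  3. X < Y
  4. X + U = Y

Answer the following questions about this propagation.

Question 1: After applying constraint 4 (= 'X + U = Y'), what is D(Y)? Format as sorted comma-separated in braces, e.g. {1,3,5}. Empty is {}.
Answer: {7}

Derivation:
Constraint 1 (X < U) on D(X)={3,4,5,7,8,9} D(U)={3,4,5,6,7,8}: X {3,4,5,7,8,9}->{3,4,5,7}; U {3,4,5,6,7,8}->{4,5,6,7,8}
Constraint 2 (Y != X) on D(Y)={3,4,7} D(X)={3,4,5,7}: no change
Constraint 3 (X < Y) on D(X)={3,4,5,7} D(Y)={3,4,7}: X {3,4,5,7}->{3,4,5}; Y {3,4,7}->{4,7}
Constraint 4 (X + U = Y) on D(X)={3,4,5} D(U)={4,5,6,7,8} D(Y)={4,7}: X {3,4,5}->{3}; U {4,5,6,7,8}->{4}; Y {4,7}->{7}
So after constraint 4: D(Y) = {7}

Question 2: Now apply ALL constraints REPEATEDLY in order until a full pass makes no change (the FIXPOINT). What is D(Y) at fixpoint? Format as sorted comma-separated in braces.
pass 0 (initial): D(Y)={3,4,7}
pass 1: U {3,4,5,6,7,8}->{4}; X {3,4,5,7,8,9}->{3}; Y {3,4,7}->{7}
pass 2: no change
Fixpoint after 2 passes: D(Y) = {7}

Answer: {7}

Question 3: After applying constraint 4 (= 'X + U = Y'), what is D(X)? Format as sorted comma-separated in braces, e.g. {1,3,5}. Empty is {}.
Answer: {3}

Derivation:
Constraint 1 (X < U) on D(X)={3,4,5,7,8,9} D(U)={3,4,5,6,7,8}: X {3,4,5,7,8,9}->{3,4,5,7}; U {3,4,5,6,7,8}->{4,5,6,7,8}
Constraint 2 (Y != X) on D(Y)={3,4,7} D(X)={3,4,5,7}: no change
Constraint 3 (X < Y) on D(X)={3,4,5,7} D(Y)={3,4,7}: X {3,4,5,7}->{3,4,5}; Y {3,4,7}->{4,7}
Constraint 4 (X + U = Y) on D(X)={3,4,5} D(U)={4,5,6,7,8} D(Y)={4,7}: X {3,4,5}->{3}; U {4,5,6,7,8}->{4}; Y {4,7}->{7}
So after constraint 4: D(X) = {3}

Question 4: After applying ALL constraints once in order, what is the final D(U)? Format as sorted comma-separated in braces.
Constraint 1 (X < U) on D(X)={3,4,5,7,8,9} D(U)={3,4,5,6,7,8}: X {3,4,5,7,8,9}->{3,4,5,7}; U {3,4,5,6,7,8}->{4,5,6,7,8}
Constraint 2 (Y != X) on D(Y)={3,4,7} D(X)={3,4,5,7}: no change
Constraint 3 (X < Y) on D(X)={3,4,5,7} D(Y)={3,4,7}: X {3,4,5,7}->{3,4,5}; Y {3,4,7}->{4,7}
Constraint 4 (X + U = Y) on D(X)={3,4,5} D(U)={4,5,6,7,8} D(Y)={4,7}: X {3,4,5}->{3}; U {4,5,6,7,8}->{4}; Y {4,7}->{7}
So after all 4 constraints: D(U) = {4}

Answer: {4}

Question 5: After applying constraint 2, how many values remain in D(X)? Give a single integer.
Constraint 1 (X < U) on D(X)={3,4,5,7,8,9} D(U)={3,4,5,6,7,8}: X {3,4,5,7,8,9}->{3,4,5,7}; U {3,4,5,6,7,8}->{4,5,6,7,8}
Constraint 2 (Y != X) on D(Y)={3,4,7} D(X)={3,4,5,7}: no change
So after constraint 2: D(X)={3,4,5,7}, size = 4

Answer: 4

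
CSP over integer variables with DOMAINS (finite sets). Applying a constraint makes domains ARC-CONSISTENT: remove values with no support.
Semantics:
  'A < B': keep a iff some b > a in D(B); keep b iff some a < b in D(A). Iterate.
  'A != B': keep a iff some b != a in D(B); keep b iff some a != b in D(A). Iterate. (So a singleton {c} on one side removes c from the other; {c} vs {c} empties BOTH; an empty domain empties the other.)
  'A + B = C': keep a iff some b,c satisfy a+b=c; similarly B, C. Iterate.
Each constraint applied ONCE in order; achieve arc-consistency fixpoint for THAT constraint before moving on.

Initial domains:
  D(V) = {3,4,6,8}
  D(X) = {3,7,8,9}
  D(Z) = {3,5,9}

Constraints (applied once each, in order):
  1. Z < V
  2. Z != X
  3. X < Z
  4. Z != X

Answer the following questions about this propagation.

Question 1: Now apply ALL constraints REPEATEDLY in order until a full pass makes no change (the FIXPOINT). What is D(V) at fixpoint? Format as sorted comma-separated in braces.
Answer: {6,8}

Derivation:
pass 0 (initial): D(V)={3,4,6,8}
pass 1: V {3,4,6,8}->{4,6,8}; X {3,7,8,9}->{3}; Z {3,5,9}->{5}
pass 2: V {4,6,8}->{6,8}
pass 3: no change
Fixpoint after 3 passes: D(V) = {6,8}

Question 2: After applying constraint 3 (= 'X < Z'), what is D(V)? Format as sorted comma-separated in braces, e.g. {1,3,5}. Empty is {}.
Constraint 1 (Z < V) on D(Z)={3,5,9} D(V)={3,4,6,8}: Z {3,5,9}->{3,5}; V {3,4,6,8}->{4,6,8}
Constraint 2 (Z != X) on D(Z)={3,5} D(X)={3,7,8,9}: no change
Constraint 3 (X < Z) on D(X)={3,7,8,9} D(Z)={3,5}: X {3,7,8,9}->{3}; Z {3,5}->{5}
So after constraint 3: D(V) = {4,6,8}

Answer: {4,6,8}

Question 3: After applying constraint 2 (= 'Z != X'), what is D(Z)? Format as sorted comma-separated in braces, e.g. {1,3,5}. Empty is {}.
Answer: {3,5}

Derivation:
Constraint 1 (Z < V) on D(Z)={3,5,9} D(V)={3,4,6,8}: Z {3,5,9}->{3,5}; V {3,4,6,8}->{4,6,8}
Constraint 2 (Z != X) on D(Z)={3,5} D(X)={3,7,8,9}: no change
So after constraint 2: D(Z) = {3,5}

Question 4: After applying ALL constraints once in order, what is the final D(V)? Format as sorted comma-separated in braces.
Constraint 1 (Z < V) on D(Z)={3,5,9} D(V)={3,4,6,8}: Z {3,5,9}->{3,5}; V {3,4,6,8}->{4,6,8}
Constraint 2 (Z != X) on D(Z)={3,5} D(X)={3,7,8,9}: no change
Constraint 3 (X < Z) on D(X)={3,7,8,9} D(Z)={3,5}: X {3,7,8,9}->{3}; Z {3,5}->{5}
Constraint 4 (Z != X) on D(Z)={5} D(X)={3}: no change
So after all 4 constraints: D(V) = {4,6,8}

Answer: {4,6,8}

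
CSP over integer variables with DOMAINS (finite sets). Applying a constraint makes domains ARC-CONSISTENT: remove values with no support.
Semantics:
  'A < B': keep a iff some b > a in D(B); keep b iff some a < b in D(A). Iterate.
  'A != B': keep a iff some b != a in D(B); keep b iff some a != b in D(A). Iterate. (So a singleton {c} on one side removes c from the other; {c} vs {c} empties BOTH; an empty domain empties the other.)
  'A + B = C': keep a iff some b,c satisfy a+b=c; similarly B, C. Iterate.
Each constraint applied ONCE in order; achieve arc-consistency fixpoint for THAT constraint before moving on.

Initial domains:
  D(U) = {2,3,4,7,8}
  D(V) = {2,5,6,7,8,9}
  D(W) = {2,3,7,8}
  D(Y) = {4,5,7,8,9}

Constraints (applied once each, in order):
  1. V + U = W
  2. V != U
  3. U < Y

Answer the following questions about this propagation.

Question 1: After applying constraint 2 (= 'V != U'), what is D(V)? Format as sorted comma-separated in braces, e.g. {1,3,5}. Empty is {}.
Constraint 1 (V + U = W) on D(V)={2,5,6,7,8,9} D(U)={2,3,4,7,8} D(W)={2,3,7,8}: V {2,5,6,7,8,9}->{5,6}; U {2,3,4,7,8}->{2,3}; W {2,3,7,8}->{7,8}
Constraint 2 (V != U) on D(V)={5,6} D(U)={2,3}: no change
So after constraint 2: D(V) = {5,6}

Answer: {5,6}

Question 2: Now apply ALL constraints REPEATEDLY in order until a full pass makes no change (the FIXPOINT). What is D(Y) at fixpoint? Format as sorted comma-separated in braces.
Answer: {4,5,7,8,9}

Derivation:
pass 0 (initial): D(Y)={4,5,7,8,9}
pass 1: U {2,3,4,7,8}->{2,3}; V {2,5,6,7,8,9}->{5,6}; W {2,3,7,8}->{7,8}
pass 2: no change
Fixpoint after 2 passes: D(Y) = {4,5,7,8,9}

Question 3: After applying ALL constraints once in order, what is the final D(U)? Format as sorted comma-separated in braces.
Answer: {2,3}

Derivation:
Constraint 1 (V + U = W) on D(V)={2,5,6,7,8,9} D(U)={2,3,4,7,8} D(W)={2,3,7,8}: V {2,5,6,7,8,9}->{5,6}; U {2,3,4,7,8}->{2,3}; W {2,3,7,8}->{7,8}
Constraint 2 (V != U) on D(V)={5,6} D(U)={2,3}: no change
Constraint 3 (U < Y) on D(U)={2,3} D(Y)={4,5,7,8,9}: no change
So after all 3 constraints: D(U) = {2,3}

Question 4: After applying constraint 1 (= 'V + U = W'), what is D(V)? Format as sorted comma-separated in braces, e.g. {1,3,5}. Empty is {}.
Constraint 1 (V + U = W) on D(V)={2,5,6,7,8,9} D(U)={2,3,4,7,8} D(W)={2,3,7,8}: V {2,5,6,7,8,9}->{5,6}; U {2,3,4,7,8}->{2,3}; W {2,3,7,8}->{7,8}
So after constraint 1: D(V) = {5,6}

Answer: {5,6}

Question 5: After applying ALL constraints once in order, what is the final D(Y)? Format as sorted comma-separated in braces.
Constraint 1 (V + U = W) on D(V)={2,5,6,7,8,9} D(U)={2,3,4,7,8} D(W)={2,3,7,8}: V {2,5,6,7,8,9}->{5,6}; U {2,3,4,7,8}->{2,3}; W {2,3,7,8}->{7,8}
Constraint 2 (V != U) on D(V)={5,6} D(U)={2,3}: no change
Constraint 3 (U < Y) on D(U)={2,3} D(Y)={4,5,7,8,9}: no change
So after all 3 constraints: D(Y) = {4,5,7,8,9}

Answer: {4,5,7,8,9}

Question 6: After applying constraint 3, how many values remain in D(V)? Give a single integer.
Constraint 1 (V + U = W) on D(V)={2,5,6,7,8,9} D(U)={2,3,4,7,8} D(W)={2,3,7,8}: V {2,5,6,7,8,9}->{5,6}; U {2,3,4,7,8}->{2,3}; W {2,3,7,8}->{7,8}
Constraint 2 (V != U) on D(V)={5,6} D(U)={2,3}: no change
Constraint 3 (U < Y) on D(U)={2,3} D(Y)={4,5,7,8,9}: no change
So after constraint 3: D(V)={5,6}, size = 2

Answer: 2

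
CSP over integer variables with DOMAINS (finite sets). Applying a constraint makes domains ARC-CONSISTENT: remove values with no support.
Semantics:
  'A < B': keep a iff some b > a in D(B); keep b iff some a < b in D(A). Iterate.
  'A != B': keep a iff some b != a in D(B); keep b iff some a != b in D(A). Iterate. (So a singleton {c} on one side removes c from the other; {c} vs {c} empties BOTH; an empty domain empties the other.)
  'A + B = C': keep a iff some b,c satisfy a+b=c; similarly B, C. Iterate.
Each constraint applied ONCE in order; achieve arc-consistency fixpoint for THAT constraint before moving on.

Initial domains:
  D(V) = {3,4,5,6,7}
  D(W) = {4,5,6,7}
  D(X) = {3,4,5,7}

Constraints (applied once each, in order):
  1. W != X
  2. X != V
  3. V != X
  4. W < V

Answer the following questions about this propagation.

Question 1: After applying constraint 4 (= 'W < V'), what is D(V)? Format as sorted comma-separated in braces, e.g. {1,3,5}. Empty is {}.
Constraint 1 (W != X) on D(W)={4,5,6,7} D(X)={3,4,5,7}: no change
Constraint 2 (X != V) on D(X)={3,4,5,7} D(V)={3,4,5,6,7}: no change
Constraint 3 (V != X) on D(V)={3,4,5,6,7} D(X)={3,4,5,7}: no change
Constraint 4 (W < V) on D(W)={4,5,6,7} D(V)={3,4,5,6,7}: W {4,5,6,7}->{4,5,6}; V {3,4,5,6,7}->{5,6,7}
So after constraint 4: D(V) = {5,6,7}

Answer: {5,6,7}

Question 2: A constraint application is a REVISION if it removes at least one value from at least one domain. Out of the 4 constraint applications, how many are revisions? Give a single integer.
Constraint 1 (W != X) on D(W)={4,5,6,7} D(X)={3,4,5,7}: no change => not a revision
Constraint 2 (X != V) on D(X)={3,4,5,7} D(V)={3,4,5,6,7}: no change => not a revision
Constraint 3 (V != X) on D(V)={3,4,5,6,7} D(X)={3,4,5,7}: no change => not a revision
Constraint 4 (W < V) on D(W)={4,5,6,7} D(V)={3,4,5,6,7}: W {4,5,6,7}->{4,5,6}; V {3,4,5,6,7}->{5,6,7} => REVISION
Total revisions = 1

Answer: 1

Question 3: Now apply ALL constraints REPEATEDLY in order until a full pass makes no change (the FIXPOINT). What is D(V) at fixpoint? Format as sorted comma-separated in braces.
pass 0 (initial): D(V)={3,4,5,6,7}
pass 1: V {3,4,5,6,7}->{5,6,7}; W {4,5,6,7}->{4,5,6}
pass 2: no change
Fixpoint after 2 passes: D(V) = {5,6,7}

Answer: {5,6,7}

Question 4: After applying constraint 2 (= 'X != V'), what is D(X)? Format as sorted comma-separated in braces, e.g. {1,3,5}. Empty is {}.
Answer: {3,4,5,7}

Derivation:
Constraint 1 (W != X) on D(W)={4,5,6,7} D(X)={3,4,5,7}: no change
Constraint 2 (X != V) on D(X)={3,4,5,7} D(V)={3,4,5,6,7}: no change
So after constraint 2: D(X) = {3,4,5,7}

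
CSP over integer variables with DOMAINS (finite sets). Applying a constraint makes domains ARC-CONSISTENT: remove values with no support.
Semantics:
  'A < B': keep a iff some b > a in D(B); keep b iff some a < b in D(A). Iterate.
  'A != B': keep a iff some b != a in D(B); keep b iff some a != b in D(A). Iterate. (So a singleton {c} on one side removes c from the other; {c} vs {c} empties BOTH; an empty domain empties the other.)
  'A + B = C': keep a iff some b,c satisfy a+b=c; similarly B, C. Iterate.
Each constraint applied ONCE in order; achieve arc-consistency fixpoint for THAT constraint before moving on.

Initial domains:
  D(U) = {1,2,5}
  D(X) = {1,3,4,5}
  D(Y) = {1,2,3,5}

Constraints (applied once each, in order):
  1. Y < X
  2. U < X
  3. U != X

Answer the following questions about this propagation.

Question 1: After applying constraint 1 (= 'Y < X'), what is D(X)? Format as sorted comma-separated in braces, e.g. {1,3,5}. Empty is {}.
Constraint 1 (Y < X) on D(Y)={1,2,3,5} D(X)={1,3,4,5}: Y {1,2,3,5}->{1,2,3}; X {1,3,4,5}->{3,4,5}
So after constraint 1: D(X) = {3,4,5}

Answer: {3,4,5}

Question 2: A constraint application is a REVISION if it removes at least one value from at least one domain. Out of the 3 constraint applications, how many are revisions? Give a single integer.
Constraint 1 (Y < X) on D(Y)={1,2,3,5} D(X)={1,3,4,5}: Y {1,2,3,5}->{1,2,3}; X {1,3,4,5}->{3,4,5} => REVISION
Constraint 2 (U < X) on D(U)={1,2,5} D(X)={3,4,5}: U {1,2,5}->{1,2} => REVISION
Constraint 3 (U != X) on D(U)={1,2} D(X)={3,4,5}: no change => not a revision
Total revisions = 2

Answer: 2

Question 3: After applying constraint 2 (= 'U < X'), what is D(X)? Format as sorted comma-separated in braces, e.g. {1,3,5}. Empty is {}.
Answer: {3,4,5}

Derivation:
Constraint 1 (Y < X) on D(Y)={1,2,3,5} D(X)={1,3,4,5}: Y {1,2,3,5}->{1,2,3}; X {1,3,4,5}->{3,4,5}
Constraint 2 (U < X) on D(U)={1,2,5} D(X)={3,4,5}: U {1,2,5}->{1,2}
So after constraint 2: D(X) = {3,4,5}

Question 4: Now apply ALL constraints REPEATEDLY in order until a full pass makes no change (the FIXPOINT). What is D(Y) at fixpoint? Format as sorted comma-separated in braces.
Answer: {1,2,3}

Derivation:
pass 0 (initial): D(Y)={1,2,3,5}
pass 1: U {1,2,5}->{1,2}; X {1,3,4,5}->{3,4,5}; Y {1,2,3,5}->{1,2,3}
pass 2: no change
Fixpoint after 2 passes: D(Y) = {1,2,3}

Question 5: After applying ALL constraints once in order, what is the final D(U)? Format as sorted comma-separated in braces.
Constraint 1 (Y < X) on D(Y)={1,2,3,5} D(X)={1,3,4,5}: Y {1,2,3,5}->{1,2,3}; X {1,3,4,5}->{3,4,5}
Constraint 2 (U < X) on D(U)={1,2,5} D(X)={3,4,5}: U {1,2,5}->{1,2}
Constraint 3 (U != X) on D(U)={1,2} D(X)={3,4,5}: no change
So after all 3 constraints: D(U) = {1,2}

Answer: {1,2}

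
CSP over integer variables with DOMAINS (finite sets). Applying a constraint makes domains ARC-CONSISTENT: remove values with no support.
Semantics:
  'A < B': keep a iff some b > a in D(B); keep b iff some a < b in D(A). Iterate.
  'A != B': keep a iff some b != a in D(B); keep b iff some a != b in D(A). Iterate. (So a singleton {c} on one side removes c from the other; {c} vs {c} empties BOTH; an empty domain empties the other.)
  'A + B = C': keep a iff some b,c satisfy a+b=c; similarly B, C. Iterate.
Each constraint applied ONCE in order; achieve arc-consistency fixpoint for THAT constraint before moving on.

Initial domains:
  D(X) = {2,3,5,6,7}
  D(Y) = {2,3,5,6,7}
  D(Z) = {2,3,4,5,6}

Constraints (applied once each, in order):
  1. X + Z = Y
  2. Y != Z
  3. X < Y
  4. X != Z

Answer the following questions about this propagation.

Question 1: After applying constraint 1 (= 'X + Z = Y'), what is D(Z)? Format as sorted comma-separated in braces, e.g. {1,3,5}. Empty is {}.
Answer: {2,3,4,5}

Derivation:
Constraint 1 (X + Z = Y) on D(X)={2,3,5,6,7} D(Z)={2,3,4,5,6} D(Y)={2,3,5,6,7}: X {2,3,5,6,7}->{2,3,5}; Z {2,3,4,5,6}->{2,3,4,5}; Y {2,3,5,6,7}->{5,6,7}
So after constraint 1: D(Z) = {2,3,4,5}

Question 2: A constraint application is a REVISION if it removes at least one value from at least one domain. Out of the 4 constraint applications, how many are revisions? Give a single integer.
Constraint 1 (X + Z = Y) on D(X)={2,3,5,6,7} D(Z)={2,3,4,5,6} D(Y)={2,3,5,6,7}: X {2,3,5,6,7}->{2,3,5}; Z {2,3,4,5,6}->{2,3,4,5}; Y {2,3,5,6,7}->{5,6,7} => REVISION
Constraint 2 (Y != Z) on D(Y)={5,6,7} D(Z)={2,3,4,5}: no change => not a revision
Constraint 3 (X < Y) on D(X)={2,3,5} D(Y)={5,6,7}: no change => not a revision
Constraint 4 (X != Z) on D(X)={2,3,5} D(Z)={2,3,4,5}: no change => not a revision
Total revisions = 1

Answer: 1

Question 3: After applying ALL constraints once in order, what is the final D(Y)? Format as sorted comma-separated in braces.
Answer: {5,6,7}

Derivation:
Constraint 1 (X + Z = Y) on D(X)={2,3,5,6,7} D(Z)={2,3,4,5,6} D(Y)={2,3,5,6,7}: X {2,3,5,6,7}->{2,3,5}; Z {2,3,4,5,6}->{2,3,4,5}; Y {2,3,5,6,7}->{5,6,7}
Constraint 2 (Y != Z) on D(Y)={5,6,7} D(Z)={2,3,4,5}: no change
Constraint 3 (X < Y) on D(X)={2,3,5} D(Y)={5,6,7}: no change
Constraint 4 (X != Z) on D(X)={2,3,5} D(Z)={2,3,4,5}: no change
So after all 4 constraints: D(Y) = {5,6,7}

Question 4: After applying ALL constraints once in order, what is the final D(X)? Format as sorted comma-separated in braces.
Answer: {2,3,5}

Derivation:
Constraint 1 (X + Z = Y) on D(X)={2,3,5,6,7} D(Z)={2,3,4,5,6} D(Y)={2,3,5,6,7}: X {2,3,5,6,7}->{2,3,5}; Z {2,3,4,5,6}->{2,3,4,5}; Y {2,3,5,6,7}->{5,6,7}
Constraint 2 (Y != Z) on D(Y)={5,6,7} D(Z)={2,3,4,5}: no change
Constraint 3 (X < Y) on D(X)={2,3,5} D(Y)={5,6,7}: no change
Constraint 4 (X != Z) on D(X)={2,3,5} D(Z)={2,3,4,5}: no change
So after all 4 constraints: D(X) = {2,3,5}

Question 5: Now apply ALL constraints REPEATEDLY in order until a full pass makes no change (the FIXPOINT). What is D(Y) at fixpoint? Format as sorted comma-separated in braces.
Answer: {5,6,7}

Derivation:
pass 0 (initial): D(Y)={2,3,5,6,7}
pass 1: X {2,3,5,6,7}->{2,3,5}; Y {2,3,5,6,7}->{5,6,7}; Z {2,3,4,5,6}->{2,3,4,5}
pass 2: no change
Fixpoint after 2 passes: D(Y) = {5,6,7}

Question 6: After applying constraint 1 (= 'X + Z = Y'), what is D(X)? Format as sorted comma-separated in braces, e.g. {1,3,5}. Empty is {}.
Answer: {2,3,5}

Derivation:
Constraint 1 (X + Z = Y) on D(X)={2,3,5,6,7} D(Z)={2,3,4,5,6} D(Y)={2,3,5,6,7}: X {2,3,5,6,7}->{2,3,5}; Z {2,3,4,5,6}->{2,3,4,5}; Y {2,3,5,6,7}->{5,6,7}
So after constraint 1: D(X) = {2,3,5}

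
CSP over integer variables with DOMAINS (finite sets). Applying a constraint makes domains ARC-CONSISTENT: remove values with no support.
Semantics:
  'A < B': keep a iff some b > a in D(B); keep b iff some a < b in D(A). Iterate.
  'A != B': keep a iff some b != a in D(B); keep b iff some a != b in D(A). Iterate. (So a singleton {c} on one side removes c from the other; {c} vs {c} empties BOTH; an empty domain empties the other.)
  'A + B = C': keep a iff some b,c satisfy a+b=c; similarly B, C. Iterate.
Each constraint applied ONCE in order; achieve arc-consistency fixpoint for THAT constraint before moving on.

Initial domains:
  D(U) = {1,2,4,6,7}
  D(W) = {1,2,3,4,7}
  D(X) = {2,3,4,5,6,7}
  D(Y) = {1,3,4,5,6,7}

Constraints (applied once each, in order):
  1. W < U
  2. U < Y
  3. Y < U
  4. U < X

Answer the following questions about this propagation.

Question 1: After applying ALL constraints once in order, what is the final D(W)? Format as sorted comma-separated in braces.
Constraint 1 (W < U) on D(W)={1,2,3,4,7} D(U)={1,2,4,6,7}: W {1,2,3,4,7}->{1,2,3,4}; U {1,2,4,6,7}->{2,4,6,7}
Constraint 2 (U < Y) on D(U)={2,4,6,7} D(Y)={1,3,4,5,6,7}: U {2,4,6,7}->{2,4,6}; Y {1,3,4,5,6,7}->{3,4,5,6,7}
Constraint 3 (Y < U) on D(Y)={3,4,5,6,7} D(U)={2,4,6}: Y {3,4,5,6,7}->{3,4,5}; U {2,4,6}->{4,6}
Constraint 4 (U < X) on D(U)={4,6} D(X)={2,3,4,5,6,7}: X {2,3,4,5,6,7}->{5,6,7}
So after all 4 constraints: D(W) = {1,2,3,4}

Answer: {1,2,3,4}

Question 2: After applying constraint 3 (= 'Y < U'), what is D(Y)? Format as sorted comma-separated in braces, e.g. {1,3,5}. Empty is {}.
Answer: {3,4,5}

Derivation:
Constraint 1 (W < U) on D(W)={1,2,3,4,7} D(U)={1,2,4,6,7}: W {1,2,3,4,7}->{1,2,3,4}; U {1,2,4,6,7}->{2,4,6,7}
Constraint 2 (U < Y) on D(U)={2,4,6,7} D(Y)={1,3,4,5,6,7}: U {2,4,6,7}->{2,4,6}; Y {1,3,4,5,6,7}->{3,4,5,6,7}
Constraint 3 (Y < U) on D(Y)={3,4,5,6,7} D(U)={2,4,6}: Y {3,4,5,6,7}->{3,4,5}; U {2,4,6}->{4,6}
So after constraint 3: D(Y) = {3,4,5}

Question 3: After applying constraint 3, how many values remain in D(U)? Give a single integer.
Answer: 2

Derivation:
Constraint 1 (W < U) on D(W)={1,2,3,4,7} D(U)={1,2,4,6,7}: W {1,2,3,4,7}->{1,2,3,4}; U {1,2,4,6,7}->{2,4,6,7}
Constraint 2 (U < Y) on D(U)={2,4,6,7} D(Y)={1,3,4,5,6,7}: U {2,4,6,7}->{2,4,6}; Y {1,3,4,5,6,7}->{3,4,5,6,7}
Constraint 3 (Y < U) on D(Y)={3,4,5,6,7} D(U)={2,4,6}: Y {3,4,5,6,7}->{3,4,5}; U {2,4,6}->{4,6}
So after constraint 3: D(U)={4,6}, size = 2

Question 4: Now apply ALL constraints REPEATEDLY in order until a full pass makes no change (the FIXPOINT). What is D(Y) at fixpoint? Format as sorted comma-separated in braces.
pass 0 (initial): D(Y)={1,3,4,5,6,7}
pass 1: U {1,2,4,6,7}->{4,6}; W {1,2,3,4,7}->{1,2,3,4}; X {2,3,4,5,6,7}->{5,6,7}; Y {1,3,4,5,6,7}->{3,4,5}
pass 2: U {4,6}->{}; X {5,6,7}->{}; Y {3,4,5}->{}
pass 3: W {1,2,3,4}->{}
pass 4: no change
Fixpoint after 4 passes: D(Y) = {}

Answer: {}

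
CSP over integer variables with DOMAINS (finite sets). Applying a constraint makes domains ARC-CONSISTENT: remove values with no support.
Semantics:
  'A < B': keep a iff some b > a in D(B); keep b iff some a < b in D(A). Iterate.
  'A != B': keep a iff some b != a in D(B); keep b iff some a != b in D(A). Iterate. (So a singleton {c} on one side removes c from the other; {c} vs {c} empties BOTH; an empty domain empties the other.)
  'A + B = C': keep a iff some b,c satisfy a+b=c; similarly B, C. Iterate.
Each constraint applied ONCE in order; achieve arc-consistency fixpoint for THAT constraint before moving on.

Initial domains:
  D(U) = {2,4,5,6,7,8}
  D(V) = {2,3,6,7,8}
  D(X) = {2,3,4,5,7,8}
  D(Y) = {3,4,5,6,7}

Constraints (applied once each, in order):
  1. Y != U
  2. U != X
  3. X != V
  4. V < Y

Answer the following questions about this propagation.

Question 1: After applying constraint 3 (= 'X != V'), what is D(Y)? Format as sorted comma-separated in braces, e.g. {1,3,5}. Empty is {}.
Constraint 1 (Y != U) on D(Y)={3,4,5,6,7} D(U)={2,4,5,6,7,8}: no change
Constraint 2 (U != X) on D(U)={2,4,5,6,7,8} D(X)={2,3,4,5,7,8}: no change
Constraint 3 (X != V) on D(X)={2,3,4,5,7,8} D(V)={2,3,6,7,8}: no change
So after constraint 3: D(Y) = {3,4,5,6,7}

Answer: {3,4,5,6,7}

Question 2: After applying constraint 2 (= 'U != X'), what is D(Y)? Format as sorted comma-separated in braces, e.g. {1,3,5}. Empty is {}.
Answer: {3,4,5,6,7}

Derivation:
Constraint 1 (Y != U) on D(Y)={3,4,5,6,7} D(U)={2,4,5,6,7,8}: no change
Constraint 2 (U != X) on D(U)={2,4,5,6,7,8} D(X)={2,3,4,5,7,8}: no change
So after constraint 2: D(Y) = {3,4,5,6,7}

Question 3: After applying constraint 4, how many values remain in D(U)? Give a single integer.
Answer: 6

Derivation:
Constraint 1 (Y != U) on D(Y)={3,4,5,6,7} D(U)={2,4,5,6,7,8}: no change
Constraint 2 (U != X) on D(U)={2,4,5,6,7,8} D(X)={2,3,4,5,7,8}: no change
Constraint 3 (X != V) on D(X)={2,3,4,5,7,8} D(V)={2,3,6,7,8}: no change
Constraint 4 (V < Y) on D(V)={2,3,6,7,8} D(Y)={3,4,5,6,7}: V {2,3,6,7,8}->{2,3,6}
So after constraint 4: D(U)={2,4,5,6,7,8}, size = 6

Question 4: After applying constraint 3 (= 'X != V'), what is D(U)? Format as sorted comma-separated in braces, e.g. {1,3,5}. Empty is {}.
Constraint 1 (Y != U) on D(Y)={3,4,5,6,7} D(U)={2,4,5,6,7,8}: no change
Constraint 2 (U != X) on D(U)={2,4,5,6,7,8} D(X)={2,3,4,5,7,8}: no change
Constraint 3 (X != V) on D(X)={2,3,4,5,7,8} D(V)={2,3,6,7,8}: no change
So after constraint 3: D(U) = {2,4,5,6,7,8}

Answer: {2,4,5,6,7,8}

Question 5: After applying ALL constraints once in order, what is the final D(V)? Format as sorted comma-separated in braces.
Answer: {2,3,6}

Derivation:
Constraint 1 (Y != U) on D(Y)={3,4,5,6,7} D(U)={2,4,5,6,7,8}: no change
Constraint 2 (U != X) on D(U)={2,4,5,6,7,8} D(X)={2,3,4,5,7,8}: no change
Constraint 3 (X != V) on D(X)={2,3,4,5,7,8} D(V)={2,3,6,7,8}: no change
Constraint 4 (V < Y) on D(V)={2,3,6,7,8} D(Y)={3,4,5,6,7}: V {2,3,6,7,8}->{2,3,6}
So after all 4 constraints: D(V) = {2,3,6}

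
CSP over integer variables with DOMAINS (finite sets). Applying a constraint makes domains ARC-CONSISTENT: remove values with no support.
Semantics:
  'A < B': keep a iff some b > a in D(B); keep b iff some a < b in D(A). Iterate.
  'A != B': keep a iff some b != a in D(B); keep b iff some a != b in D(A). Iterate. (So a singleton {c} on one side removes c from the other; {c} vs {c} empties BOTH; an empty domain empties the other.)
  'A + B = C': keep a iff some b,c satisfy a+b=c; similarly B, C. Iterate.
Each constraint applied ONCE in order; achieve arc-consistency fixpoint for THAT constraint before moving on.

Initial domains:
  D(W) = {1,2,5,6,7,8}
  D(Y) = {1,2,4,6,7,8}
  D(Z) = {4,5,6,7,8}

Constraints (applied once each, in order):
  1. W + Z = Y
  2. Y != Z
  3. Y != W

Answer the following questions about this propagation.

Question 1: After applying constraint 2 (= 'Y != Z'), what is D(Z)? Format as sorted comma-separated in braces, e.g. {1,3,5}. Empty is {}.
Constraint 1 (W + Z = Y) on D(W)={1,2,5,6,7,8} D(Z)={4,5,6,7,8} D(Y)={1,2,4,6,7,8}: W {1,2,5,6,7,8}->{1,2}; Z {4,5,6,7,8}->{4,5,6,7}; Y {1,2,4,6,7,8}->{6,7,8}
Constraint 2 (Y != Z) on D(Y)={6,7,8} D(Z)={4,5,6,7}: no change
So after constraint 2: D(Z) = {4,5,6,7}

Answer: {4,5,6,7}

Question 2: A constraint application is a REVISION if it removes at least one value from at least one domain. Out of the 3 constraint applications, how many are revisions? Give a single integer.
Answer: 1

Derivation:
Constraint 1 (W + Z = Y) on D(W)={1,2,5,6,7,8} D(Z)={4,5,6,7,8} D(Y)={1,2,4,6,7,8}: W {1,2,5,6,7,8}->{1,2}; Z {4,5,6,7,8}->{4,5,6,7}; Y {1,2,4,6,7,8}->{6,7,8} => REVISION
Constraint 2 (Y != Z) on D(Y)={6,7,8} D(Z)={4,5,6,7}: no change => not a revision
Constraint 3 (Y != W) on D(Y)={6,7,8} D(W)={1,2}: no change => not a revision
Total revisions = 1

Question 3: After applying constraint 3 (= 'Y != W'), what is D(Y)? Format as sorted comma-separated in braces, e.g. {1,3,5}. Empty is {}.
Answer: {6,7,8}

Derivation:
Constraint 1 (W + Z = Y) on D(W)={1,2,5,6,7,8} D(Z)={4,5,6,7,8} D(Y)={1,2,4,6,7,8}: W {1,2,5,6,7,8}->{1,2}; Z {4,5,6,7,8}->{4,5,6,7}; Y {1,2,4,6,7,8}->{6,7,8}
Constraint 2 (Y != Z) on D(Y)={6,7,8} D(Z)={4,5,6,7}: no change
Constraint 3 (Y != W) on D(Y)={6,7,8} D(W)={1,2}: no change
So after constraint 3: D(Y) = {6,7,8}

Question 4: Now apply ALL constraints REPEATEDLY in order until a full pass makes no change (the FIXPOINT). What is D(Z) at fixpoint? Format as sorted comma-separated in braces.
pass 0 (initial): D(Z)={4,5,6,7,8}
pass 1: W {1,2,5,6,7,8}->{1,2}; Y {1,2,4,6,7,8}->{6,7,8}; Z {4,5,6,7,8}->{4,5,6,7}
pass 2: no change
Fixpoint after 2 passes: D(Z) = {4,5,6,7}

Answer: {4,5,6,7}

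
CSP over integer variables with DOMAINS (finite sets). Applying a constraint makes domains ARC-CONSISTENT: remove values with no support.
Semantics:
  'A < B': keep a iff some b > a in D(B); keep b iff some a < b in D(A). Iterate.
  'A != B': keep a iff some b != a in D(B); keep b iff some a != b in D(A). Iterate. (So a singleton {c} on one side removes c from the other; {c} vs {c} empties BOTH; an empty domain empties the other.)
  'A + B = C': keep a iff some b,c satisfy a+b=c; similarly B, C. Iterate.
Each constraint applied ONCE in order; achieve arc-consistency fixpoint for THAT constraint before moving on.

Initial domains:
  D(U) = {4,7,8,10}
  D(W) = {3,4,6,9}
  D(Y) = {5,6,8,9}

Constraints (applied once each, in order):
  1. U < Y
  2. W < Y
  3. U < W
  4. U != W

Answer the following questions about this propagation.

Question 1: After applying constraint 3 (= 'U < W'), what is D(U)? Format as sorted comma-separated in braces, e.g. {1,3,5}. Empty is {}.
Constraint 1 (U < Y) on D(U)={4,7,8,10} D(Y)={5,6,8,9}: U {4,7,8,10}->{4,7,8}
Constraint 2 (W < Y) on D(W)={3,4,6,9} D(Y)={5,6,8,9}: W {3,4,6,9}->{3,4,6}
Constraint 3 (U < W) on D(U)={4,7,8} D(W)={3,4,6}: U {4,7,8}->{4}; W {3,4,6}->{6}
So after constraint 3: D(U) = {4}

Answer: {4}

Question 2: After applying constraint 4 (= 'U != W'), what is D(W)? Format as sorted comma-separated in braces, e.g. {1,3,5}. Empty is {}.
Constraint 1 (U < Y) on D(U)={4,7,8,10} D(Y)={5,6,8,9}: U {4,7,8,10}->{4,7,8}
Constraint 2 (W < Y) on D(W)={3,4,6,9} D(Y)={5,6,8,9}: W {3,4,6,9}->{3,4,6}
Constraint 3 (U < W) on D(U)={4,7,8} D(W)={3,4,6}: U {4,7,8}->{4}; W {3,4,6}->{6}
Constraint 4 (U != W) on D(U)={4} D(W)={6}: no change
So after constraint 4: D(W) = {6}

Answer: {6}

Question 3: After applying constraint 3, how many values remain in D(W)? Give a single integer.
Answer: 1

Derivation:
Constraint 1 (U < Y) on D(U)={4,7,8,10} D(Y)={5,6,8,9}: U {4,7,8,10}->{4,7,8}
Constraint 2 (W < Y) on D(W)={3,4,6,9} D(Y)={5,6,8,9}: W {3,4,6,9}->{3,4,6}
Constraint 3 (U < W) on D(U)={4,7,8} D(W)={3,4,6}: U {4,7,8}->{4}; W {3,4,6}->{6}
So after constraint 3: D(W)={6}, size = 1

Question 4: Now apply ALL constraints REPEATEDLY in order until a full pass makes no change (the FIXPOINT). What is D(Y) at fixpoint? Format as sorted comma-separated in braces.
pass 0 (initial): D(Y)={5,6,8,9}
pass 1: U {4,7,8,10}->{4}; W {3,4,6,9}->{6}
pass 2: Y {5,6,8,9}->{8,9}
pass 3: no change
Fixpoint after 3 passes: D(Y) = {8,9}

Answer: {8,9}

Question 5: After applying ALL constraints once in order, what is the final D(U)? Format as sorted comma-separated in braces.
Constraint 1 (U < Y) on D(U)={4,7,8,10} D(Y)={5,6,8,9}: U {4,7,8,10}->{4,7,8}
Constraint 2 (W < Y) on D(W)={3,4,6,9} D(Y)={5,6,8,9}: W {3,4,6,9}->{3,4,6}
Constraint 3 (U < W) on D(U)={4,7,8} D(W)={3,4,6}: U {4,7,8}->{4}; W {3,4,6}->{6}
Constraint 4 (U != W) on D(U)={4} D(W)={6}: no change
So after all 4 constraints: D(U) = {4}

Answer: {4}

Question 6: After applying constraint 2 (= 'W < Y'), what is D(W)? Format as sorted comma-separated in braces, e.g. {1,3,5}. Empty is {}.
Constraint 1 (U < Y) on D(U)={4,7,8,10} D(Y)={5,6,8,9}: U {4,7,8,10}->{4,7,8}
Constraint 2 (W < Y) on D(W)={3,4,6,9} D(Y)={5,6,8,9}: W {3,4,6,9}->{3,4,6}
So after constraint 2: D(W) = {3,4,6}

Answer: {3,4,6}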